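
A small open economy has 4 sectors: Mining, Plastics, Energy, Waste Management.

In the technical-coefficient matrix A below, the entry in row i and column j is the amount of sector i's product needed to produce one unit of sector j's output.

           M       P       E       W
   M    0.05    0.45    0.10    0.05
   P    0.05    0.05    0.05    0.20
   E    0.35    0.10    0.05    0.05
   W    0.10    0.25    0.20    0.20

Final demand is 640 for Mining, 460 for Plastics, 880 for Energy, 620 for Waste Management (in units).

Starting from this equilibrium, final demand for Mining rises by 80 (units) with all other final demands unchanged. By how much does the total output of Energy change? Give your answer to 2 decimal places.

Δx_E = 37.75

I − A =
  [   0.95    -0.45    -0.10    -0.05]
  [  -0.05     0.95    -0.05    -0.20]
  [  -0.35    -0.10     0.95    -0.05]
  [  -0.10    -0.25    -0.20     0.80]
Compute the cofactors C_ij = (−1)^(i+j)·(3×3 minor ij) of I−A; the adjugate is their transpose:
adj(I−A) = Cᵀ =
  [ 0.656375   0.359625   0.117125   0.138250]
  [ 0.084750   0.675750   0.082250   0.179375]
  [ 0.259875   0.220000   0.642125   0.111375]
  [ 0.173500   0.311125   0.200875   0.789625]
det(I−A) = Σ_j (I−A)_1j·C_1j = (0.95)(0.656375) + (-0.45)(0.084750) + (-0.10)(0.259875) + (-0.05)(0.173500) = 0.55075625
(I − A)⁻¹ = adj(I−A) / det(I−A) ≈
  [   1.1918     0.6530     0.2127     0.2510]
  [   0.1539     1.2269     0.1493     0.3257]
  [   0.4719     0.3995     1.1659     0.2022]
  [   0.3150     0.5649     0.3647     1.4337]
Δx = (I − A)⁻¹ Δd with Δd having +80 in the Mining component and 0 elsewhere.
So Δx_E = L_EM · (+80), where L_EM = adj(I−A)_EM / det(I−A) = 0.259875 / 0.55075625.
Δx_E = 0.259875 × (+80) / 0.55075625 = 20.79 / 0.55075625 ≈ 37.75.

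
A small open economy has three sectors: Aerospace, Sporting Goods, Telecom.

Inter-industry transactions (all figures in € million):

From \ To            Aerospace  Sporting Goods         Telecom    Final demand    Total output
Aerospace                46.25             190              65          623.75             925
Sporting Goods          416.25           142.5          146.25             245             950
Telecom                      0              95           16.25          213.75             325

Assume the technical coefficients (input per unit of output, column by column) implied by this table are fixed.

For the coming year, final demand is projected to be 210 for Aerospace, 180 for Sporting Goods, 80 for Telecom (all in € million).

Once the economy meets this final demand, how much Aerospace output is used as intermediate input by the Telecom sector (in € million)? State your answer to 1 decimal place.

Technical coefficients a_ij = z_ij / X_j:
  a_11 = 46.25/925 = 0.05, a_21 = 416.25/925 = 0.45, a_31 = 0/925 = 0.00
  a_12 = 190/950 = 0.20, a_22 = 142.5/950 = 0.15, a_32 = 95/950 = 0.10
  a_13 = 65/325 = 0.20, a_23 = 146.25/325 = 0.45, a_33 = 16.25/325 = 0.05
I − A =
  [   0.95    -0.20    -0.20]
  [  -0.45     0.85    -0.45]
  [   0.00    -0.10     0.95]
Cofactors of I−A, C_ij = (−1)^(i+j)·(minor ij) (rows/columns in the sector order above):
  C_11 = (0.85)(0.95) − (-0.45)(-0.10) = 0.7625
  C_12 = −[(-0.45)(0.95) − (-0.45)(0.00)] = 0.4275
  C_13 = (-0.45)(-0.10) − (0.85)(0.00) = 0.0450
  C_21 = −[(-0.20)(0.95) − (-0.20)(-0.10)] = 0.2100
  C_22 = (0.95)(0.95) − (-0.20)(0.00) = 0.9025
  C_23 = −[(0.95)(-0.10) − (-0.20)(0.00)] = 0.0950
  C_31 = (-0.20)(-0.45) − (-0.20)(0.85) = 0.2600
  C_32 = −[(0.95)(-0.45) − (-0.20)(-0.45)] = 0.5175
  C_33 = (0.95)(0.85) − (-0.20)(-0.45) = 0.7175
det(I−A) = Σ_j (I−A)_1j·C_1j = (0.95)(0.7625) + (-0.20)(0.4275) + (-0.20)(0.0450) = 0.629875
adj(I−A) = Cᵀ =
  [ 0.7625   0.2100   0.2600]
  [ 0.4275   0.9025   0.5175]
  [ 0.0450   0.0950   0.7175]
(I − A)⁻¹ = adj(I−A) / det(I−A) ≈
  [   1.2106     0.3334     0.4128]
  [   0.6787     1.4328     0.8216]
  [   0.0714     0.1508     1.1391]
First solve x = (I − A)⁻¹ d = adj(I−A)·d / det(I−A); in particular x_3 = (0.0450·210 + 0.0950·180 + 0.7175·80) / 0.629875 = 83.95 / 0.629875 ≈ 133.280.
Intermediate flow from 1 to 3: z_13 = a_13 · x_3 = 0.20 × 83.95 / 0.629875 = 16.79 / 0.629875 ≈ 26.7.

z_13 = 26.7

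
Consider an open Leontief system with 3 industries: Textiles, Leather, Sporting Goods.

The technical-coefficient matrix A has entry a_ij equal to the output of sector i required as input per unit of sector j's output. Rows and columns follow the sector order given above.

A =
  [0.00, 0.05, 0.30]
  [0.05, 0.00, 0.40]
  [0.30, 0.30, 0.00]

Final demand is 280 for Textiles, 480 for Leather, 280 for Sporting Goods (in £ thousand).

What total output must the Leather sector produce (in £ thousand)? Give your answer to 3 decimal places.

x_L = 772.973

I − A =
  [   1.00    -0.05    -0.30]
  [  -0.05     1.00    -0.40]
  [  -0.30    -0.30     1.00]
Cofactors of I−A, C_ij = (−1)^(i+j)·(minor ij) (rows/columns in the sector order above):
  C_11 = (1.00)(1.00) − (-0.40)(-0.30) = 0.8800
  C_12 = −[(-0.05)(1.00) − (-0.40)(-0.30)] = 0.1700
  C_13 = (-0.05)(-0.30) − (1.00)(-0.30) = 0.3150
  C_21 = −[(-0.05)(1.00) − (-0.30)(-0.30)] = 0.1400
  C_22 = (1.00)(1.00) − (-0.30)(-0.30) = 0.9100
  C_23 = −[(1.00)(-0.30) − (-0.05)(-0.30)] = 0.3150
  C_31 = (-0.05)(-0.40) − (-0.30)(1.00) = 0.3200
  C_32 = −[(1.00)(-0.40) − (-0.30)(-0.05)] = 0.4150
  C_33 = (1.00)(1.00) − (-0.05)(-0.05) = 0.9975
det(I−A) = Σ_j (I−A)_1j·C_1j = (1.00)(0.8800) + (-0.05)(0.1700) + (-0.30)(0.3150) = 0.7770
adj(I−A) = Cᵀ =
  [ 0.8800   0.1400   0.3200]
  [ 0.1700   0.9100   0.4150]
  [ 0.3150   0.3150   0.9975]
(I − A)⁻¹ = adj(I−A) / det(I−A) ≈
  [   1.1326     0.1802     0.4118]
  [   0.2188     1.1712     0.5341]
  [   0.4054     0.4054     1.2838]
x = (I − A)⁻¹ d = adj(I−A)·d / det(I−A), with det(I−A) = 0.7770:
  x_T = (0.8800·280 + 0.1400·480 + 0.3200·280) / 0.7770 = 403.20 / 0.7770 ≈ 518.919
  x_L = (0.1700·280 + 0.9100·480 + 0.4150·280) / 0.7770 = 600.60 / 0.7770 ≈ 772.973
  x_S = (0.3150·280 + 0.3150·480 + 0.9975·280) / 0.7770 = 518.70 / 0.7770 ≈ 667.568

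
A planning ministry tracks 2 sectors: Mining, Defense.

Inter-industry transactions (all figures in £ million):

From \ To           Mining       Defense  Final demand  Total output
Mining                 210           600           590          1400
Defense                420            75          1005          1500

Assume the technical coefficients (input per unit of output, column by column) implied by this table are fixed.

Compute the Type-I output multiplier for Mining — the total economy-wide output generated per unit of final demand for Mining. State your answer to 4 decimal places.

m_M = 1.8182

Technical coefficients a_ij = z_ij / X_j:
  a_MM = 210/1400 = 0.15, a_DM = 420/1400 = 0.30
  a_MD = 600/1500 = 0.40, a_DD = 75/1500 = 0.05
I − A =
  [   0.85    -0.40]
  [  -0.30     0.95]
det(I−A) = (0.85)(0.95) − (-0.40)(-0.30) = 0.6875
adj(I−A) = [[0.95, 0.40], [0.30, 0.85]]
(I − A)⁻¹ = adj(I−A) / det(I−A) ≈
  [   1.38182     0.58182]
  [   0.43636     1.23636]
The output multiplier for sector j is the column-j sum of the Leontief inverse (I − A)⁻¹ = adj(I−A) / det(I−A).
Column M of adj(I−A): (0.95, 0.30); det(I−A) = 0.6875.
m_M = (0.95 + 0.30) / 0.6875 = 1.25 / 0.6875 ≈ 1.8182.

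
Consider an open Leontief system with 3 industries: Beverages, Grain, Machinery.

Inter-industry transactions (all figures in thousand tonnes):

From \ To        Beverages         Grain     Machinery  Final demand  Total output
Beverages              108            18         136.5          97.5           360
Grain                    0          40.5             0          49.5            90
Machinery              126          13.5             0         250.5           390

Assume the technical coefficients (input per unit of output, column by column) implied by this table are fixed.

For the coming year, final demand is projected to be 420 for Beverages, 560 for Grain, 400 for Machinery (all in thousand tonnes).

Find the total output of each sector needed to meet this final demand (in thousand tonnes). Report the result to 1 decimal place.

Technical coefficients a_ij = z_ij / X_j:
  a_11 = 108/360 = 0.30, a_21 = 0/360 = 0.00, a_31 = 126/360 = 0.35
  a_12 = 18/90 = 0.20, a_22 = 40.5/90 = 0.45, a_32 = 13.5/90 = 0.15
  a_13 = 136.5/390 = 0.35, a_23 = 0/390 = 0.00, a_33 = 0/390 = 0.00
I − A =
  [   0.70    -0.20    -0.35]
  [   0.00     0.55     0.00]
  [  -0.35    -0.15     1.00]
Cofactors of I−A, C_ij = (−1)^(i+j)·(minor ij) (rows/columns in the sector order above):
  C_11 = (0.55)(1.00) − (0.00)(-0.15) = 0.5500
  C_12 = −[(0.00)(1.00) − (0.00)(-0.35)] = 0.0000
  C_13 = (0.00)(-0.15) − (0.55)(-0.35) = 0.1925
  C_21 = −[(-0.20)(1.00) − (-0.35)(-0.15)] = 0.2525
  C_22 = (0.70)(1.00) − (-0.35)(-0.35) = 0.5775
  C_23 = −[(0.70)(-0.15) − (-0.20)(-0.35)] = 0.1750
  C_31 = (-0.20)(0.00) − (-0.35)(0.55) = 0.1925
  C_32 = −[(0.70)(0.00) − (-0.35)(0.00)] = 0.0000
  C_33 = (0.70)(0.55) − (-0.20)(0.00) = 0.3850
det(I−A) = Σ_j (I−A)_1j·C_1j = (0.70)(0.5500) + (-0.20)(0.0000) + (-0.35)(0.1925) = 0.317625
adj(I−A) = Cᵀ =
  [ 0.5500   0.2525   0.1925]
  [ 0.0000   0.5775   0.0000]
  [ 0.1925   0.1750   0.3850]
(I − A)⁻¹ = adj(I−A) / det(I−A) ≈
  [   1.7316     0.7950     0.6061]
  [   0.0000     1.8182     0.0000]
  [   0.6061     0.5510     1.2121]
x = (I − A)⁻¹ d = adj(I−A)·d / det(I−A), with det(I−A) = 0.317625:
  x_1 = (0.5500·420 + 0.2525·560 + 0.1925·400) / 0.317625 = 449.40 / 0.317625 ≈ 1414.9
  x_2 = (0.0000·420 + 0.5775·560 + 0.0000·400) / 0.317625 = 323.40 / 0.317625 ≈ 1018.2
  x_3 = (0.1925·420 + 0.1750·560 + 0.3850·400) / 0.317625 = 332.85 / 0.317625 ≈ 1047.9

x_1 = 1414.9, x_2 = 1018.2, x_3 = 1047.9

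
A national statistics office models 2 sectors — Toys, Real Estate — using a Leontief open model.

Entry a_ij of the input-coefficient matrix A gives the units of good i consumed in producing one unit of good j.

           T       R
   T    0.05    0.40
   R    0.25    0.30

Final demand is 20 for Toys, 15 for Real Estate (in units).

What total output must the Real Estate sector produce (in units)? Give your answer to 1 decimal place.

I − A =
  [   0.95    -0.40]
  [  -0.25     0.70]
det(I−A) = (0.95)(0.70) − (-0.40)(-0.25) = 0.5650
adj(I−A) = [[0.70, 0.40], [0.25, 0.95]]
(I − A)⁻¹ = adj(I−A) / det(I−A) ≈
  [   1.2389     0.7080]
  [   0.4425     1.6814]
x = (I − A)⁻¹ d = adj(I−A)·d / det(I−A), with det(I−A) = 0.5650:
  x_T = (0.70·20 + 0.40·15) / 0.5650 = 20.00 / 0.5650 ≈ 35.4
  x_R = (0.25·20 + 0.95·15) / 0.5650 = 19.25 / 0.5650 ≈ 34.1

x_R = 34.1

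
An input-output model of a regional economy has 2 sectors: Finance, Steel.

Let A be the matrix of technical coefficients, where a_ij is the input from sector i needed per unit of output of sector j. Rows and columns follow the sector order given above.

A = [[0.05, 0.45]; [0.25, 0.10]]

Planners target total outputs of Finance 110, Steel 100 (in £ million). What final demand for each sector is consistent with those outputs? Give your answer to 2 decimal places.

I − A =
  [   0.95    -0.45]
  [  -0.25     0.90]
d = (I − A) x:
  d_1 = (+0.95)·110 + (-0.45)·100 = 59.50
  d_2 = (-0.25)·110 + (+0.90)·100 = 62.50

d_1 = 59.50, d_2 = 62.50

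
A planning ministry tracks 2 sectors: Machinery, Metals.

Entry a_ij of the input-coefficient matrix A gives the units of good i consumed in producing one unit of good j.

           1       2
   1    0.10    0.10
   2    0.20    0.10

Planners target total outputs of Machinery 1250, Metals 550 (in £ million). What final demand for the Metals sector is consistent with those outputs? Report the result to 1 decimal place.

d_2 = 245.0

I − A =
  [   0.90    -0.10]
  [  -0.20     0.90]
d = (I − A) x:
  d_1 = (+0.90)·1250 + (-0.10)·550 = 1070.0
  d_2 = (-0.20)·1250 + (+0.90)·550 = 245.0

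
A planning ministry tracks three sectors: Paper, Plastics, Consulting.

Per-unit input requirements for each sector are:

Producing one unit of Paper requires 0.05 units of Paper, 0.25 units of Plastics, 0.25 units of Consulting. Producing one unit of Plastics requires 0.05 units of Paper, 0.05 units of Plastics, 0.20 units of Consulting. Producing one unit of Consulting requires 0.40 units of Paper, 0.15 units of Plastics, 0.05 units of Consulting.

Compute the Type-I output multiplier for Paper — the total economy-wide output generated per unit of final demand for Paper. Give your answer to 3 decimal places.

m_1 = 2.050

I − A =
  [   0.95    -0.05    -0.40]
  [  -0.25     0.95    -0.15]
  [  -0.25    -0.20     0.95]
Cofactors of I−A, C_ij = (−1)^(i+j)·(minor ij) (rows/columns in the sector order above):
  C_11 = (0.95)(0.95) − (-0.15)(-0.20) = 0.8725
  C_12 = −[(-0.25)(0.95) − (-0.15)(-0.25)] = 0.2750
  C_13 = (-0.25)(-0.20) − (0.95)(-0.25) = 0.2875
  C_21 = −[(-0.05)(0.95) − (-0.40)(-0.20)] = 0.1275
  C_22 = (0.95)(0.95) − (-0.40)(-0.25) = 0.8025
  C_23 = −[(0.95)(-0.20) − (-0.05)(-0.25)] = 0.2025
  C_31 = (-0.05)(-0.15) − (-0.40)(0.95) = 0.3875
  C_32 = −[(0.95)(-0.15) − (-0.40)(-0.25)] = 0.2425
  C_33 = (0.95)(0.95) − (-0.05)(-0.25) = 0.8900
det(I−A) = Σ_j (I−A)_1j·C_1j = (0.95)(0.8725) + (-0.05)(0.2750) + (-0.40)(0.2875) = 0.700125
adj(I−A) = Cᵀ =
  [ 0.8725   0.1275   0.3875]
  [ 0.2750   0.8025   0.2425]
  [ 0.2875   0.2025   0.8900]
(I − A)⁻¹ = adj(I−A) / det(I−A) ≈
  [   1.2462     0.1821     0.5535]
  [   0.3928     1.1462     0.3464]
  [   0.4106     0.2892     1.2712]
The output multiplier for sector j is the column-j sum of the Leontief inverse (I − A)⁻¹ = adj(I−A) / det(I−A).
Column 1 of adj(I−A): (0.8725, 0.2750, 0.2875); det(I−A) = 0.700125.
m_1 = (0.8725 + 0.2750 + 0.2875) / 0.700125 = 1.435 / 0.700125 ≈ 2.050.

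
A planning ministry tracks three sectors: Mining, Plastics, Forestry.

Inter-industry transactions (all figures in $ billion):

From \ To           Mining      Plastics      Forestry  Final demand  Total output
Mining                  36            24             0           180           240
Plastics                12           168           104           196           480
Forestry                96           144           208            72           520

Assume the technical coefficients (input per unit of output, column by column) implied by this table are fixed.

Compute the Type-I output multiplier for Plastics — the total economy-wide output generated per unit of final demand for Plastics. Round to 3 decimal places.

Technical coefficients a_ij = z_ij / X_j:
  a_11 = 36/240 = 0.15, a_21 = 12/240 = 0.05, a_31 = 96/240 = 0.40
  a_12 = 24/480 = 0.05, a_22 = 168/480 = 0.35, a_32 = 144/480 = 0.30
  a_13 = 0/520 = 0.00, a_23 = 104/520 = 0.20, a_33 = 208/520 = 0.40
I − A =
  [   0.85    -0.05     0.00]
  [  -0.05     0.65    -0.20]
  [  -0.40    -0.30     0.60]
Cofactors of I−A, C_ij = (−1)^(i+j)·(minor ij) (rows/columns in the sector order above):
  C_11 = (0.65)(0.60) − (-0.20)(-0.30) = 0.3300
  C_12 = −[(-0.05)(0.60) − (-0.20)(-0.40)] = 0.1100
  C_13 = (-0.05)(-0.30) − (0.65)(-0.40) = 0.2750
  C_21 = −[(-0.05)(0.60) − (0.00)(-0.30)] = 0.0300
  C_22 = (0.85)(0.60) − (0.00)(-0.40) = 0.5100
  C_23 = −[(0.85)(-0.30) − (-0.05)(-0.40)] = 0.2750
  C_31 = (-0.05)(-0.20) − (0.00)(0.65) = 0.0100
  C_32 = −[(0.85)(-0.20) − (0.00)(-0.05)] = 0.1700
  C_33 = (0.85)(0.65) − (-0.05)(-0.05) = 0.5500
det(I−A) = Σ_j (I−A)_1j·C_1j = (0.85)(0.3300) + (-0.05)(0.1100) + (0.00)(0.2750) = 0.2750
adj(I−A) = Cᵀ =
  [ 0.3300   0.0300   0.0100]
  [ 0.1100   0.5100   0.1700]
  [ 0.2750   0.2750   0.5500]
(I − A)⁻¹ = adj(I−A) / det(I−A) ≈
  [   1.2000     0.1091     0.0364]
  [   0.4000     1.8545     0.6182]
  [   1.0000     1.0000     2.0000]
The output multiplier for sector j is the column-j sum of the Leontief inverse (I − A)⁻¹ = adj(I−A) / det(I−A).
Column 2 of adj(I−A): (0.0300, 0.5100, 0.2750); det(I−A) = 0.2750.
m_2 = (0.0300 + 0.5100 + 0.2750) / 0.2750 = 0.815 / 0.2750 ≈ 2.964.

m_2 = 2.964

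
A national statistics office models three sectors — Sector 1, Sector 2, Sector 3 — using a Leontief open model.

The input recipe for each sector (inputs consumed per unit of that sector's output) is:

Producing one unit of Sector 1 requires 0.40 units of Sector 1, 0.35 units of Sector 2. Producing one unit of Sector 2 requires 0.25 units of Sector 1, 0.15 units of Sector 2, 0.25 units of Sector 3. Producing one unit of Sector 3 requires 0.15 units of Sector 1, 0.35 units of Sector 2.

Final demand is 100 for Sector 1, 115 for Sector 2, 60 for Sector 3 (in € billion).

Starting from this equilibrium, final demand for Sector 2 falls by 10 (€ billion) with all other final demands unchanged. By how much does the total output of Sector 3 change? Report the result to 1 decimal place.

Δx_3 = -4.2

I − A =
  [   0.60    -0.25    -0.15]
  [  -0.35     0.85    -0.35]
  [   0.00    -0.25     1.00]
Cofactors of I−A, C_ij = (−1)^(i+j)·(minor ij) (rows/columns in the sector order above):
  C_11 = (0.85)(1.00) − (-0.35)(-0.25) = 0.7625
  C_12 = −[(-0.35)(1.00) − (-0.35)(0.00)] = 0.3500
  C_13 = (-0.35)(-0.25) − (0.85)(0.00) = 0.0875
  C_21 = −[(-0.25)(1.00) − (-0.15)(-0.25)] = 0.2875
  C_22 = (0.60)(1.00) − (-0.15)(0.00) = 0.6000
  C_23 = −[(0.60)(-0.25) − (-0.25)(0.00)] = 0.1500
  C_31 = (-0.25)(-0.35) − (-0.15)(0.85) = 0.2150
  C_32 = −[(0.60)(-0.35) − (-0.15)(-0.35)] = 0.2625
  C_33 = (0.60)(0.85) − (-0.25)(-0.35) = 0.4225
det(I−A) = Σ_j (I−A)_1j·C_1j = (0.60)(0.7625) + (-0.25)(0.3500) + (-0.15)(0.0875) = 0.356875
adj(I−A) = Cᵀ =
  [ 0.7625   0.2875   0.2150]
  [ 0.3500   0.6000   0.2625]
  [ 0.0875   0.1500   0.4225]
(I − A)⁻¹ = adj(I−A) / det(I−A) ≈
  [   2.1366     0.8056     0.6025]
  [   0.9807     1.6813     0.7356]
  [   0.2452     0.4203     1.1839]
Δx = (I − A)⁻¹ Δd with Δd having -10 in the Sector 2 component and 0 elsewhere.
So Δx_3 = L_32 · (-10), where L_32 = adj(I−A)_32 / det(I−A) = 0.1500 / 0.356875.
Δx_3 = 0.1500 × (-10) / 0.356875 = -1.50 / 0.356875 ≈ -4.2.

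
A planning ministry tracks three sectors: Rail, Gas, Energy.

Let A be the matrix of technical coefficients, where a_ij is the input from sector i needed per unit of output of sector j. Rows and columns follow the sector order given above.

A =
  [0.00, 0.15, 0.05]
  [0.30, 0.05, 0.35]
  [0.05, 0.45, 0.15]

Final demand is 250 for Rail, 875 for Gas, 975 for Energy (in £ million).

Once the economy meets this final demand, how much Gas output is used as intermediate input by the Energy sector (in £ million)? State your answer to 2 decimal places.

z_23 = 774.85

I − A =
  [   1.00    -0.15    -0.05]
  [  -0.30     0.95    -0.35]
  [  -0.05    -0.45     0.85]
Cofactors of I−A, C_ij = (−1)^(i+j)·(minor ij) (rows/columns in the sector order above):
  C_11 = (0.95)(0.85) − (-0.35)(-0.45) = 0.6500
  C_12 = −[(-0.30)(0.85) − (-0.35)(-0.05)] = 0.2725
  C_13 = (-0.30)(-0.45) − (0.95)(-0.05) = 0.1825
  C_21 = −[(-0.15)(0.85) − (-0.05)(-0.45)] = 0.1500
  C_22 = (1.00)(0.85) − (-0.05)(-0.05) = 0.8475
  C_23 = −[(1.00)(-0.45) − (-0.15)(-0.05)] = 0.4575
  C_31 = (-0.15)(-0.35) − (-0.05)(0.95) = 0.1000
  C_32 = −[(1.00)(-0.35) − (-0.05)(-0.30)] = 0.3650
  C_33 = (1.00)(0.95) − (-0.15)(-0.30) = 0.9050
det(I−A) = Σ_j (I−A)_1j·C_1j = (1.00)(0.6500) + (-0.15)(0.2725) + (-0.05)(0.1825) = 0.6000
adj(I−A) = Cᵀ =
  [ 0.6500   0.1500   0.1000]
  [ 0.2725   0.8475   0.3650]
  [ 0.1825   0.4575   0.9050]
(I − A)⁻¹ = adj(I−A) / det(I−A) ≈
  [   1.0833     0.2500     0.1667]
  [   0.4542     1.4125     0.6083]
  [   0.3042     0.7625     1.5083]
First solve x = (I − A)⁻¹ d = adj(I−A)·d / det(I−A); in particular x_3 = (0.1825·250 + 0.4575·875 + 0.9050·975) / 0.6000 = 1328.3125 / 0.6000 ≈ 2213.8542.
Intermediate flow from 2 to 3: z_23 = a_23 · x_3 = 0.35 × 1328.3125 / 0.6000 = 464.909375 / 0.6000 ≈ 774.85.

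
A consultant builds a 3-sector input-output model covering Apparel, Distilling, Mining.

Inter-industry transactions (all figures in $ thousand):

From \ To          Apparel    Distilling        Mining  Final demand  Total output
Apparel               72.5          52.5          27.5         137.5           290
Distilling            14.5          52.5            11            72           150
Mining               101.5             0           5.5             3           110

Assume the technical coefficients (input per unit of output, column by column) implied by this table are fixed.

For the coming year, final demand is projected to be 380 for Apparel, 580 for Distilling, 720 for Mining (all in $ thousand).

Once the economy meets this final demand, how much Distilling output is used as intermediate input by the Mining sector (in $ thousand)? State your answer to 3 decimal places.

z_DM = 131.408

Technical coefficients a_ij = z_ij / X_j:
  a_AA = 72.5/290 = 0.25, a_DA = 14.5/290 = 0.05, a_MA = 101.5/290 = 0.35
  a_AD = 52.5/150 = 0.35, a_DD = 52.5/150 = 0.35, a_MD = 0/150 = 0.00
  a_AM = 27.5/110 = 0.25, a_DM = 11/110 = 0.10, a_MM = 5.5/110 = 0.05
I − A =
  [   0.75    -0.35    -0.25]
  [  -0.05     0.65    -0.10]
  [  -0.35     0.00     0.95]
Cofactors of I−A, C_ij = (−1)^(i+j)·(minor ij) (rows/columns in the sector order above):
  C_11 = (0.65)(0.95) − (-0.10)(0.00) = 0.6175
  C_12 = −[(-0.05)(0.95) − (-0.10)(-0.35)] = 0.0825
  C_13 = (-0.05)(0.00) − (0.65)(-0.35) = 0.2275
  C_21 = −[(-0.35)(0.95) − (-0.25)(0.00)] = 0.3325
  C_22 = (0.75)(0.95) − (-0.25)(-0.35) = 0.6250
  C_23 = −[(0.75)(0.00) − (-0.35)(-0.35)] = 0.1225
  C_31 = (-0.35)(-0.10) − (-0.25)(0.65) = 0.1975
  C_32 = −[(0.75)(-0.10) − (-0.25)(-0.05)] = 0.0875
  C_33 = (0.75)(0.65) − (-0.35)(-0.05) = 0.4700
det(I−A) = Σ_j (I−A)_1j·C_1j = (0.75)(0.6175) + (-0.35)(0.0825) + (-0.25)(0.2275) = 0.377375
adj(I−A) = Cᵀ =
  [ 0.6175   0.3325   0.1975]
  [ 0.0825   0.6250   0.0875]
  [ 0.2275   0.1225   0.4700]
(I − A)⁻¹ = adj(I−A) / det(I−A) ≈
  [   1.6363     0.8811     0.5234]
  [   0.2186     1.6562     0.2319]
  [   0.6028     0.3246     1.2454]
First solve x = (I − A)⁻¹ d = adj(I−A)·d / det(I−A); in particular x_M = (0.2275·380 + 0.1225·580 + 0.4700·720) / 0.377375 = 495.90 / 0.377375 ≈ 1314.07751.
Intermediate flow from D to M: z_DM = a_DM · x_M = 0.10 × 495.90 / 0.377375 = 49.59 / 0.377375 ≈ 131.408.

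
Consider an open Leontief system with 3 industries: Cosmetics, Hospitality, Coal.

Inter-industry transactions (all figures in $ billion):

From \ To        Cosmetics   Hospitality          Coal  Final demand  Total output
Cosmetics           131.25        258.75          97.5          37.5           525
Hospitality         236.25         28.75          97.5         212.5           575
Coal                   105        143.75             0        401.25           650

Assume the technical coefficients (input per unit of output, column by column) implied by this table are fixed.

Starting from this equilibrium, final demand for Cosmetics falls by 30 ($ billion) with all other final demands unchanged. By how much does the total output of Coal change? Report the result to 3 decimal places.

Δx_3 = -21.454

Technical coefficients a_ij = z_ij / X_j:
  a_11 = 131.25/525 = 0.25, a_21 = 236.25/525 = 0.45, a_31 = 105/525 = 0.20
  a_12 = 258.75/575 = 0.45, a_22 = 28.75/575 = 0.05, a_32 = 143.75/575 = 0.25
  a_13 = 97.5/650 = 0.15, a_23 = 97.5/650 = 0.15, a_33 = 0/650 = 0.00
I − A =
  [   0.75    -0.45    -0.15]
  [  -0.45     0.95    -0.15]
  [  -0.20    -0.25     1.00]
Cofactors of I−A, C_ij = (−1)^(i+j)·(minor ij) (rows/columns in the sector order above):
  C_11 = (0.95)(1.00) − (-0.15)(-0.25) = 0.9125
  C_12 = −[(-0.45)(1.00) − (-0.15)(-0.20)] = 0.4800
  C_13 = (-0.45)(-0.25) − (0.95)(-0.20) = 0.3025
  C_21 = −[(-0.45)(1.00) − (-0.15)(-0.25)] = 0.4875
  C_22 = (0.75)(1.00) − (-0.15)(-0.20) = 0.7200
  C_23 = −[(0.75)(-0.25) − (-0.45)(-0.20)] = 0.2775
  C_31 = (-0.45)(-0.15) − (-0.15)(0.95) = 0.2100
  C_32 = −[(0.75)(-0.15) − (-0.15)(-0.45)] = 0.1800
  C_33 = (0.75)(0.95) − (-0.45)(-0.45) = 0.5100
det(I−A) = Σ_j (I−A)_1j·C_1j = (0.75)(0.9125) + (-0.45)(0.4800) + (-0.15)(0.3025) = 0.4230
adj(I−A) = Cᵀ =
  [ 0.9125   0.4875   0.2100]
  [ 0.4800   0.7200   0.1800]
  [ 0.3025   0.2775   0.5100]
(I − A)⁻¹ = adj(I−A) / det(I−A) ≈
  [   2.1572     1.1525     0.4965]
  [   1.1348     1.7021     0.4255]
  [   0.7151     0.6560     1.2057]
Δx = (I − A)⁻¹ Δd with Δd having -30 in the Cosmetics component and 0 elsewhere.
So Δx_3 = L_31 · (-30), where L_31 = adj(I−A)_31 / det(I−A) = 0.3025 / 0.4230.
Δx_3 = 0.3025 × (-30) / 0.4230 = -9.075 / 0.4230 ≈ -21.454.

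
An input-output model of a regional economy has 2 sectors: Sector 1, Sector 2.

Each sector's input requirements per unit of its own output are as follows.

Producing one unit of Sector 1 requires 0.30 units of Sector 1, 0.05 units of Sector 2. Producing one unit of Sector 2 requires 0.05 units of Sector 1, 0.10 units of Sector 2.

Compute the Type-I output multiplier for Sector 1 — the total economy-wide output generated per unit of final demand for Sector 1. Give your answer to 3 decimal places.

m_1 = 1.514

I − A =
  [   0.70    -0.05]
  [  -0.05     0.90]
det(I−A) = (0.70)(0.90) − (-0.05)(-0.05) = 0.6275
adj(I−A) = [[0.90, 0.05], [0.05, 0.70]]
(I − A)⁻¹ = adj(I−A) / det(I−A) ≈
  [   1.4343     0.0797]
  [   0.0797     1.1155]
The output multiplier for sector j is the column-j sum of the Leontief inverse (I − A)⁻¹ = adj(I−A) / det(I−A).
Column 1 of adj(I−A): (0.90, 0.05); det(I−A) = 0.6275.
m_1 = (0.90 + 0.05) / 0.6275 = 0.95 / 0.6275 ≈ 1.514.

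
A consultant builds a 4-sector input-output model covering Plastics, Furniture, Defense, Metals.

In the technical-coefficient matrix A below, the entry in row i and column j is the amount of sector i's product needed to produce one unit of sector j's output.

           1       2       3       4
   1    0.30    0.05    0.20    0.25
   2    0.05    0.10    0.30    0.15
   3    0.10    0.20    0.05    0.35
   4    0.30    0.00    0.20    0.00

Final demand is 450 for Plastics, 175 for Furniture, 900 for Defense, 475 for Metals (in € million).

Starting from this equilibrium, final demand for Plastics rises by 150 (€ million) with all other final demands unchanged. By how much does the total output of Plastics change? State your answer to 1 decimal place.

I − A =
  [   0.70    -0.05    -0.20    -0.25]
  [  -0.05     0.90    -0.30    -0.15]
  [  -0.10    -0.20     0.95    -0.35]
  [  -0.30     0.00    -0.20     1.00]
Compute the cofactors C_ij = (−1)^(i+j)·(3×3 minor ij) of I−A; the adjugate is their transpose:
adj(I−A) = Cᵀ =
  [ 0.726000   0.094000   0.241500   0.280125]
  [ 0.151250   0.498750   0.230000   0.193125]
  [ 0.203500   0.135250   0.557750   0.266375]
  [ 0.258500   0.055250   0.184000   0.532625]
det(I−A) = Σ_j (I−A)_1j·C_1j = (0.70)(0.726000) + (-0.05)(0.151250) + (-0.20)(0.203500) + (-0.25)(0.258500) = 0.3953125
(I − A)⁻¹ = adj(I−A) / det(I−A) ≈
  [   1.8365     0.2378     0.6109     0.7086]
  [   0.3826     1.2617     0.5818     0.4885]
  [   0.5148     0.3421     1.4109     0.6738]
  [   0.6539     0.1398     0.4655     1.3474]
Δx = (I − A)⁻¹ Δd with Δd having +150 in the Plastics component and 0 elsewhere.
So Δx_1 = L_11 · (+150), where L_11 = adj(I−A)_11 / det(I−A) = 0.726000 / 0.3953125.
Δx_1 = 0.726000 × (+150) / 0.3953125 = 108.90 / 0.3953125 ≈ 275.5.

Δx_1 = 275.5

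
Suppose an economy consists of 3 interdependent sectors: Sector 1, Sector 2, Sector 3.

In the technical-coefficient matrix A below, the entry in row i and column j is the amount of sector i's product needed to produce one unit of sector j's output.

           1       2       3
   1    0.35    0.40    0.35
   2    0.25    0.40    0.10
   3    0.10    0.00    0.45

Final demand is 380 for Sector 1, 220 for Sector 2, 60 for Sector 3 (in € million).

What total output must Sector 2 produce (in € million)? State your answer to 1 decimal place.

I − A =
  [   0.65    -0.40    -0.35]
  [  -0.25     0.60    -0.10]
  [  -0.10     0.00     0.55]
Cofactors of I−A, C_ij = (−1)^(i+j)·(minor ij) (rows/columns in the sector order above):
  C_11 = (0.60)(0.55) − (-0.10)(0.00) = 0.3300
  C_12 = −[(-0.25)(0.55) − (-0.10)(-0.10)] = 0.1475
  C_13 = (-0.25)(0.00) − (0.60)(-0.10) = 0.0600
  C_21 = −[(-0.40)(0.55) − (-0.35)(0.00)] = 0.2200
  C_22 = (0.65)(0.55) − (-0.35)(-0.10) = 0.3225
  C_23 = −[(0.65)(0.00) − (-0.40)(-0.10)] = 0.0400
  C_31 = (-0.40)(-0.10) − (-0.35)(0.60) = 0.2500
  C_32 = −[(0.65)(-0.10) − (-0.35)(-0.25)] = 0.1525
  C_33 = (0.65)(0.60) − (-0.40)(-0.25) = 0.2900
det(I−A) = Σ_j (I−A)_1j·C_1j = (0.65)(0.3300) + (-0.40)(0.1475) + (-0.35)(0.0600) = 0.1345
adj(I−A) = Cᵀ =
  [ 0.3300   0.2200   0.2500]
  [ 0.1475   0.3225   0.1525]
  [ 0.0600   0.0400   0.2900]
(I − A)⁻¹ = adj(I−A) / det(I−A) ≈
  [   2.4535     1.6357     1.8587]
  [   1.0967     2.3978     1.1338]
  [   0.4461     0.2974     2.1561]
x = (I − A)⁻¹ d = adj(I−A)·d / det(I−A), with det(I−A) = 0.1345:
  x_1 = (0.3300·380 + 0.2200·220 + 0.2500·60) / 0.1345 = 188.80 / 0.1345 ≈ 1403.7
  x_2 = (0.1475·380 + 0.3225·220 + 0.1525·60) / 0.1345 = 136.15 / 0.1345 ≈ 1012.3
  x_3 = (0.0600·380 + 0.0400·220 + 0.2900·60) / 0.1345 = 49.00 / 0.1345 ≈ 364.3

x_2 = 1012.3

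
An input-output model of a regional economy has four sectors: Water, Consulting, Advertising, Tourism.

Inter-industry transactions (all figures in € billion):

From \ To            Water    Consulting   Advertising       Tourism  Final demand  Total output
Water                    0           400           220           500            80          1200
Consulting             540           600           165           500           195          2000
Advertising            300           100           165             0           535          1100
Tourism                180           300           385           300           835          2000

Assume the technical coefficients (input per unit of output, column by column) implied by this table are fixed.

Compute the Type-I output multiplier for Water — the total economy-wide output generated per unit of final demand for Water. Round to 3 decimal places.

Technical coefficients a_ij = z_ij / X_j:
  a_11 = 0/1200 = 0.00, a_21 = 540/1200 = 0.45, a_31 = 300/1200 = 0.25, a_41 = 180/1200 = 0.15
  a_12 = 400/2000 = 0.20, a_22 = 600/2000 = 0.30, a_32 = 100/2000 = 0.05, a_42 = 300/2000 = 0.15
  a_13 = 220/1100 = 0.20, a_23 = 165/1100 = 0.15, a_33 = 165/1100 = 0.15, a_43 = 385/1100 = 0.35
  a_14 = 500/2000 = 0.25, a_24 = 500/2000 = 0.25, a_34 = 0/2000 = 0.00, a_44 = 300/2000 = 0.15
I − A =
  [   1.00    -0.20    -0.20    -0.25]
  [  -0.45     0.70    -0.15    -0.25]
  [  -0.25    -0.05     0.85     0.00]
  [  -0.15    -0.15    -0.35     0.85]
Compute the cofactors C_ij = (−1)^(i+j)·(3×3 minor ij) of I−A; the adjugate is their transpose:
adj(I−A) = Cᵀ =
  [ 0.463125   0.189250   0.221375   0.191875]
  [ 0.410750   0.626250   0.332750   0.305000]
  [ 0.160375   0.092500   0.430375   0.074375]
  [ 0.220250   0.182000   0.275000   0.464000]
det(I−A) = Σ_j (I−A)_1j·C_1j = (1.00)(0.463125) + (-0.20)(0.410750) + (-0.20)(0.160375) + (-0.25)(0.220250) = 0.2938375
(I − A)⁻¹ = adj(I−A) / det(I−A) ≈
  [   1.5761     0.6441     0.7534     0.6530]
  [   1.3979     2.1313     1.1324     1.0380]
  [   0.5458     0.3148     1.4647     0.2531]
  [   0.7496     0.6194     0.9359     1.5791]
The output multiplier for sector j is the column-j sum of the Leontief inverse (I − A)⁻¹ = adj(I−A) / det(I−A).
Column 1 of adj(I−A): (0.463125, 0.410750, 0.160375, 0.220250); det(I−A) = 0.2938375.
m_1 = (0.463125 + 0.410750 + 0.160375 + 0.220250) / 0.2938375 = 1.2545 / 0.2938375 ≈ 4.269.

m_1 = 4.269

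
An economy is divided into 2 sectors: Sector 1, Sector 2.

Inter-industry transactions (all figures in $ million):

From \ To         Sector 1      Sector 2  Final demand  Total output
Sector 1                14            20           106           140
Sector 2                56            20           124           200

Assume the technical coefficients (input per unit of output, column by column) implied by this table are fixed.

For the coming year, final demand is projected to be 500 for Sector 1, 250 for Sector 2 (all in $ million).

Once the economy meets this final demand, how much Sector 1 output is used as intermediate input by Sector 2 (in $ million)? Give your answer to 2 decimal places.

z_12 = 55.19

Technical coefficients a_ij = z_ij / X_j:
  a_11 = 14/140 = 0.10, a_21 = 56/140 = 0.40
  a_12 = 20/200 = 0.10, a_22 = 20/200 = 0.10
I − A =
  [   0.90    -0.10]
  [  -0.40     0.90]
det(I−A) = (0.90)(0.90) − (-0.10)(-0.40) = 0.7700
adj(I−A) = [[0.90, 0.10], [0.40, 0.90]]
(I − A)⁻¹ = adj(I−A) / det(I−A) ≈
  [   1.1688     0.1299]
  [   0.5195     1.1688]
First solve x = (I − A)⁻¹ d = adj(I−A)·d / det(I−A); in particular x_2 = (0.40·500 + 0.90·250) / 0.7700 = 425.00 / 0.7700 ≈ 551.9481.
Intermediate flow from 1 to 2: z_12 = a_12 · x_2 = 0.10 × 425.00 / 0.7700 = 42.50 / 0.7700 ≈ 55.19.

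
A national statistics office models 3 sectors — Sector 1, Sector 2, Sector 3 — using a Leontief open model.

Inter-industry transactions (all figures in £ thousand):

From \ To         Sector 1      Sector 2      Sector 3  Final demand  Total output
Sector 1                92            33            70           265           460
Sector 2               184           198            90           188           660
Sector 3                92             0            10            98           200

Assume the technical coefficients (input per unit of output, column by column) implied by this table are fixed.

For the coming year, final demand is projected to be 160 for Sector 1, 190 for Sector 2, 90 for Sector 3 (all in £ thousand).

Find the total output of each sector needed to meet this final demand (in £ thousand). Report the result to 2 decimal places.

x_1 = 303.59, x_2 = 546.90, x_3 = 158.65

Technical coefficients a_ij = z_ij / X_j:
  a_11 = 92/460 = 0.20, a_21 = 184/460 = 0.40, a_31 = 92/460 = 0.20
  a_12 = 33/660 = 0.05, a_22 = 198/660 = 0.30, a_32 = 0/660 = 0.00
  a_13 = 70/200 = 0.35, a_23 = 90/200 = 0.45, a_33 = 10/200 = 0.05
I − A =
  [   0.80    -0.05    -0.35]
  [  -0.40     0.70    -0.45]
  [  -0.20     0.00     0.95]
Cofactors of I−A, C_ij = (−1)^(i+j)·(minor ij) (rows/columns in the sector order above):
  C_11 = (0.70)(0.95) − (-0.45)(0.00) = 0.6650
  C_12 = −[(-0.40)(0.95) − (-0.45)(-0.20)] = 0.4700
  C_13 = (-0.40)(0.00) − (0.70)(-0.20) = 0.1400
  C_21 = −[(-0.05)(0.95) − (-0.35)(0.00)] = 0.0475
  C_22 = (0.80)(0.95) − (-0.35)(-0.20) = 0.6900
  C_23 = −[(0.80)(0.00) − (-0.05)(-0.20)] = 0.0100
  C_31 = (-0.05)(-0.45) − (-0.35)(0.70) = 0.2675
  C_32 = −[(0.80)(-0.45) − (-0.35)(-0.40)] = 0.5000
  C_33 = (0.80)(0.70) − (-0.05)(-0.40) = 0.5400
det(I−A) = Σ_j (I−A)_1j·C_1j = (0.80)(0.6650) + (-0.05)(0.4700) + (-0.35)(0.1400) = 0.4595
adj(I−A) = Cᵀ =
  [ 0.6650   0.0475   0.2675]
  [ 0.4700   0.6900   0.5000]
  [ 0.1400   0.0100   0.5400]
(I − A)⁻¹ = adj(I−A) / det(I−A) ≈
  [   1.4472     0.1034     0.5822]
  [   1.0229     1.5016     1.0881]
  [   0.3047     0.0218     1.1752]
x = (I − A)⁻¹ d = adj(I−A)·d / det(I−A), with det(I−A) = 0.4595:
  x_1 = (0.6650·160 + 0.0475·190 + 0.2675·90) / 0.4595 = 139.50 / 0.4595 ≈ 303.59
  x_2 = (0.4700·160 + 0.6900·190 + 0.5000·90) / 0.4595 = 251.30 / 0.4595 ≈ 546.90
  x_3 = (0.1400·160 + 0.0100·190 + 0.5400·90) / 0.4595 = 72.90 / 0.4595 ≈ 158.65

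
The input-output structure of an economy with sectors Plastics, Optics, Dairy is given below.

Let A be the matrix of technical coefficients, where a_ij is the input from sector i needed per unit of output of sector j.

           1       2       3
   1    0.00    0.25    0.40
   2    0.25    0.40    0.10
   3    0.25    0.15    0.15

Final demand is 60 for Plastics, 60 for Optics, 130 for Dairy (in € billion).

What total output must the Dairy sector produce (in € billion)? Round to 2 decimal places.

I − A =
  [   1.00    -0.25    -0.40]
  [  -0.25     0.60    -0.10]
  [  -0.25    -0.15     0.85]
Cofactors of I−A, C_ij = (−1)^(i+j)·(minor ij) (rows/columns in the sector order above):
  C_11 = (0.60)(0.85) − (-0.10)(-0.15) = 0.4950
  C_12 = −[(-0.25)(0.85) − (-0.10)(-0.25)] = 0.2375
  C_13 = (-0.25)(-0.15) − (0.60)(-0.25) = 0.1875
  C_21 = −[(-0.25)(0.85) − (-0.40)(-0.15)] = 0.2725
  C_22 = (1.00)(0.85) − (-0.40)(-0.25) = 0.7500
  C_23 = −[(1.00)(-0.15) − (-0.25)(-0.25)] = 0.2125
  C_31 = (-0.25)(-0.10) − (-0.40)(0.60) = 0.2650
  C_32 = −[(1.00)(-0.10) − (-0.40)(-0.25)] = 0.2000
  C_33 = (1.00)(0.60) − (-0.25)(-0.25) = 0.5375
det(I−A) = Σ_j (I−A)_1j·C_1j = (1.00)(0.4950) + (-0.25)(0.2375) + (-0.40)(0.1875) = 0.360625
adj(I−A) = Cᵀ =
  [ 0.4950   0.2725   0.2650]
  [ 0.2375   0.7500   0.2000]
  [ 0.1875   0.2125   0.5375]
(I − A)⁻¹ = adj(I−A) / det(I−A) ≈
  [   1.3726     0.7556     0.7348]
  [   0.6586     2.0797     0.5546]
  [   0.5199     0.5893     1.4905]
x = (I − A)⁻¹ d = adj(I−A)·d / det(I−A), with det(I−A) = 0.360625:
  x_1 = (0.4950·60 + 0.2725·60 + 0.2650·130) / 0.360625 = 80.50 / 0.360625 ≈ 223.22
  x_2 = (0.2375·60 + 0.7500·60 + 0.2000·130) / 0.360625 = 85.25 / 0.360625 ≈ 236.40
  x_3 = (0.1875·60 + 0.2125·60 + 0.5375·130) / 0.360625 = 93.875 / 0.360625 ≈ 260.31

x_3 = 260.31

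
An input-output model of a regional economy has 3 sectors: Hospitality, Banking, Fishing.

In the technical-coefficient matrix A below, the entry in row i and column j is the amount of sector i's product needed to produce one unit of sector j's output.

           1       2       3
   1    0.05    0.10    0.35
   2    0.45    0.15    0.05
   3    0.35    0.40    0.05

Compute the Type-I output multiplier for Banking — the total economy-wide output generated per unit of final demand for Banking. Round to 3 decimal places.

I − A =
  [   0.95    -0.10    -0.35]
  [  -0.45     0.85    -0.05]
  [  -0.35    -0.40     0.95]
Cofactors of I−A, C_ij = (−1)^(i+j)·(minor ij) (rows/columns in the sector order above):
  C_11 = (0.85)(0.95) − (-0.05)(-0.40) = 0.7875
  C_12 = −[(-0.45)(0.95) − (-0.05)(-0.35)] = 0.4450
  C_13 = (-0.45)(-0.40) − (0.85)(-0.35) = 0.4775
  C_21 = −[(-0.10)(0.95) − (-0.35)(-0.40)] = 0.2350
  C_22 = (0.95)(0.95) − (-0.35)(-0.35) = 0.7800
  C_23 = −[(0.95)(-0.40) − (-0.10)(-0.35)] = 0.4150
  C_31 = (-0.10)(-0.05) − (-0.35)(0.85) = 0.3025
  C_32 = −[(0.95)(-0.05) − (-0.35)(-0.45)] = 0.2050
  C_33 = (0.95)(0.85) − (-0.10)(-0.45) = 0.7625
det(I−A) = Σ_j (I−A)_1j·C_1j = (0.95)(0.7875) + (-0.10)(0.4450) + (-0.35)(0.4775) = 0.5365
adj(I−A) = Cᵀ =
  [ 0.7875   0.2350   0.3025]
  [ 0.4450   0.7800   0.2050]
  [ 0.4775   0.4150   0.7625]
(I − A)⁻¹ = adj(I−A) / det(I−A) ≈
  [   1.4678     0.4380     0.5638]
  [   0.8295     1.4539     0.3821]
  [   0.8900     0.7735     1.4212]
The output multiplier for sector j is the column-j sum of the Leontief inverse (I − A)⁻¹ = adj(I−A) / det(I−A).
Column 2 of adj(I−A): (0.2350, 0.7800, 0.4150); det(I−A) = 0.5365.
m_2 = (0.2350 + 0.7800 + 0.4150) / 0.5365 = 1.43 / 0.5365 ≈ 2.665.

m_2 = 2.665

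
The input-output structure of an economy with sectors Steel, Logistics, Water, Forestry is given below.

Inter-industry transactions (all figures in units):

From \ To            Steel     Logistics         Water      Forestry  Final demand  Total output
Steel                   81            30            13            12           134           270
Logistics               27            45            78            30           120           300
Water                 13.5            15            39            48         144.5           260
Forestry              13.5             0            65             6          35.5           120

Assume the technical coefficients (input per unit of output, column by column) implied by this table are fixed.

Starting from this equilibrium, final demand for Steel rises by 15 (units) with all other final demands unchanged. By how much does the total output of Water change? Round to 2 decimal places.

Technical coefficients a_ij = z_ij / X_j:
  a_SS = 81/270 = 0.30, a_LS = 27/270 = 0.10, a_WS = 13.5/270 = 0.05, a_FS = 13.5/270 = 0.05
  a_SL = 30/300 = 0.10, a_LL = 45/300 = 0.15, a_WL = 15/300 = 0.05, a_FL = 0/300 = 0.00
  a_SW = 13/260 = 0.05, a_LW = 78/260 = 0.30, a_WW = 39/260 = 0.15, a_FW = 65/260 = 0.25
  a_SF = 12/120 = 0.10, a_LF = 30/120 = 0.25, a_WF = 48/120 = 0.40, a_FF = 6/120 = 0.05
I − A =
  [   0.70    -0.10    -0.05    -0.10]
  [  -0.10     0.85    -0.30    -0.25]
  [  -0.05    -0.05     0.85    -0.40]
  [  -0.05     0.00    -0.25     0.95]
Compute the cofactors C_ij = (−1)^(i+j)·(3×3 minor ij) of I−A; the adjugate is their transpose:
adj(I−A) = Cᵀ =
  [ 0.584000   0.074375   0.096375   0.121625]
  [ 0.104750   0.486375   0.249625   0.244125]
  [ 0.062750   0.039750   0.550250   0.248750]
  [ 0.047250   0.014375   0.149875   0.482875]
det(I−A) = Σ_j (I−A)_1j·C_1j = (0.70)(0.584000) + (-0.10)(0.104750) + (-0.05)(0.062750) + (-0.10)(0.047250) = 0.3904625
(I − A)⁻¹ = adj(I−A) / det(I−A) ≈
  [   1.4957     0.1905     0.2468     0.3115]
  [   0.2683     1.2456     0.6393     0.6252]
  [   0.1607     0.1018     1.4092     0.6371]
  [   0.1210     0.0368     0.3838     1.2367]
Δx = (I − A)⁻¹ Δd with Δd having +15 in the Steel component and 0 elsewhere.
So Δx_W = L_WS · (+15), where L_WS = adj(I−A)_WS / det(I−A) = 0.062750 / 0.3904625.
Δx_W = 0.062750 × (+15) / 0.3904625 = 0.94125 / 0.3904625 ≈ 2.41.

Δx_W = 2.41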